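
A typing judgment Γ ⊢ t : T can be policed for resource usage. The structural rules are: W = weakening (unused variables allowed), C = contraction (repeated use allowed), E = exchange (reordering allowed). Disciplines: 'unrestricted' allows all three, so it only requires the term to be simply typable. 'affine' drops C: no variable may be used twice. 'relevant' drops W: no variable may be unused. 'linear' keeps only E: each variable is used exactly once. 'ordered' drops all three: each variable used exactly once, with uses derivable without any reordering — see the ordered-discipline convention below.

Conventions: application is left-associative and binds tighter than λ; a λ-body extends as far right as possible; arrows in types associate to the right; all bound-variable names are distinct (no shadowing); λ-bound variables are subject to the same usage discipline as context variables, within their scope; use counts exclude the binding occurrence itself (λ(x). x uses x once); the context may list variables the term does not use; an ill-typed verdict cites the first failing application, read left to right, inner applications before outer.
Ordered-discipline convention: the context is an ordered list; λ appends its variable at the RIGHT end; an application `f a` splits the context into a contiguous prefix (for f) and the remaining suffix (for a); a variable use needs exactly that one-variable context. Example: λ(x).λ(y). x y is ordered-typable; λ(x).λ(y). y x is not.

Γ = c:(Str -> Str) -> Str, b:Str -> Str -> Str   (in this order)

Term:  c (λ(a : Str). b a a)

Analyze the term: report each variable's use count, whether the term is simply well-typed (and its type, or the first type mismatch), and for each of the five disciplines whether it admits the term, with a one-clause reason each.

counts: c=1; b=1; a (λ-bound)=2
order of uses: c, b, a, a
typing: well-typed at Str
ordered: ✗ — needs contraction — a ×2
linear: ✗ — needs contraction — a ×2
affine: ✗ — needs contraction — a ×2
relevant: ✓ — at least one use each (c, b, a)
unrestricted: ✓ — type-checks (Str) and nothing is barred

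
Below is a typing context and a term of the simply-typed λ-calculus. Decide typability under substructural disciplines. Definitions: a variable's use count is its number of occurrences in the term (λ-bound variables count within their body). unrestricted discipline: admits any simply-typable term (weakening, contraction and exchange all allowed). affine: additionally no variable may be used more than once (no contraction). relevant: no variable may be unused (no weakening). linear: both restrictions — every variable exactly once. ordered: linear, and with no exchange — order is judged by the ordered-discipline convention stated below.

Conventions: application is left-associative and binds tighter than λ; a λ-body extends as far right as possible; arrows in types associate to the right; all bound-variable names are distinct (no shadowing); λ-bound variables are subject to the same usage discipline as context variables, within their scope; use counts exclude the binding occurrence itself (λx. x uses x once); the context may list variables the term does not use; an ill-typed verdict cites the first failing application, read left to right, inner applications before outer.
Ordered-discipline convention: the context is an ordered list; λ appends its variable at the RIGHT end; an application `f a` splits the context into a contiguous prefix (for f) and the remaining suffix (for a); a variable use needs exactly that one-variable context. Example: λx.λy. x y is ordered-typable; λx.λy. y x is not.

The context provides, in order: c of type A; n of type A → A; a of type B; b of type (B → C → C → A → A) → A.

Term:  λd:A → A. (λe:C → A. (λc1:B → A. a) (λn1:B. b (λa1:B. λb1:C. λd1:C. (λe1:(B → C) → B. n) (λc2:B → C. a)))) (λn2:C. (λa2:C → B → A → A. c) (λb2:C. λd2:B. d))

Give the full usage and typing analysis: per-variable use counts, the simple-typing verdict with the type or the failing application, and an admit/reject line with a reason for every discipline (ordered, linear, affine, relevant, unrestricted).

use counts: c: 1, n: 1, a: 2, b: 1, d [bound]: 1, e [bound]: 0, c1 [bound]: 0, n1 [bound]: 0, a1 [bound]: 0, b1 [bound]: 0, d1 [bound]: 0, e1 [bound]: 0, c2 [bound]: 0, n2 [bound]: 0, a2 [bound]: 0, b2 [bound]: 0, d2 [bound]: 0
left-to-right use order: a, b, n, a, c, d
typing: well-typed — term : (A → A) → B
ordered: ✗ — needs contraction — a ×2; unused: e, c1, n1, a1, b1, d1, e1, c2, n2, a2, b2, d2 — weakening required
linear: ✗ — needs contraction — a ×2; unused: e, c1, n1, a1, b1, d1, e1, c2, n2, a2, b2, d2 — weakening required
affine: ✗ — needs contraction — a ×2
relevant: ✗ — unused: e, c1, n1, a1, b1, d1, e1, c2, n2, a2, b2, d2 — weakening required
unrestricted: ✓ — typability at (A → A) → B is all that's needed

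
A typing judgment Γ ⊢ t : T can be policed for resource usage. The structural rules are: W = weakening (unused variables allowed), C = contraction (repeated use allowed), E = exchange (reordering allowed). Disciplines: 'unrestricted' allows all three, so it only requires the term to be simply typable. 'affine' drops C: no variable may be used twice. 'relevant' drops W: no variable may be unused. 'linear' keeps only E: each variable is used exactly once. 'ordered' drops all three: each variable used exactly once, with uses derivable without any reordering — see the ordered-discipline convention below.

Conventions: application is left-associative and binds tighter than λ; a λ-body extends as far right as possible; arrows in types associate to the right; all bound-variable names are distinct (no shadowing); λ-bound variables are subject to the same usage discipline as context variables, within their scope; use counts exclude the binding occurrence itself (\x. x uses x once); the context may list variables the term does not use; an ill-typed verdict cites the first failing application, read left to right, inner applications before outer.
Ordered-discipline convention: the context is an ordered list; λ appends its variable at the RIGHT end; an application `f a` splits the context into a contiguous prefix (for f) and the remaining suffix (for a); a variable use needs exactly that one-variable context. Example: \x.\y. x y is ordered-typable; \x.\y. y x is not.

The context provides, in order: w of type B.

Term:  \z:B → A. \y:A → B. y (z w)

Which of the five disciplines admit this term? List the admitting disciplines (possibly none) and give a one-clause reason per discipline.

accepted by: linear, affine, relevant, unrestricted
variable uses: w: 1; z (bound): 1; y (bound): 1
use order (left to right): y, z, w
typing: ✓ — (B → A) → (A → B) → B
ordered: ✗, no contiguous prefix/suffix split fits y, z, w
linear: ✓, w, z, y: one use apiece
affine: ✓, no duplicate uses among w, z, y
relevant: ✓, at least one use each (w, z, y)
unrestricted: ✓, type-checks ((B → A) → (A → B) → B) and nothing is barred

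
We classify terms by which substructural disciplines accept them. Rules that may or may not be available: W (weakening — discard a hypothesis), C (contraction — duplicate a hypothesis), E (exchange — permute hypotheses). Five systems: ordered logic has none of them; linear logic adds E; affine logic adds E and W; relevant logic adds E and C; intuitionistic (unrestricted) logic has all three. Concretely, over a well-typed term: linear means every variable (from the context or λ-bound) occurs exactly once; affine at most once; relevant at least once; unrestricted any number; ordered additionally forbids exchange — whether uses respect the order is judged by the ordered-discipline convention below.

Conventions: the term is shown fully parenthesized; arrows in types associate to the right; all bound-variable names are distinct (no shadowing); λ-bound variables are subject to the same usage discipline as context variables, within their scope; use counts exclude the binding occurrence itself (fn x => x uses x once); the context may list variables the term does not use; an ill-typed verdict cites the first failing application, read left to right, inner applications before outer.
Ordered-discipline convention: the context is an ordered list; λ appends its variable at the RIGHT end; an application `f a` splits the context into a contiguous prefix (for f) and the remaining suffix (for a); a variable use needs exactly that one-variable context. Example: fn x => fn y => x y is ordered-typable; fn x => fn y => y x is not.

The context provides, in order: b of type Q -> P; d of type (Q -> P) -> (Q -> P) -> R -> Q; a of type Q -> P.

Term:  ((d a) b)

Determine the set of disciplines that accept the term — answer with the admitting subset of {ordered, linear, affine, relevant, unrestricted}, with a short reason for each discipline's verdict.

admitted in: linear, affine, relevant, unrestricted
usage: b: 1, d: 1, a: 1
order of uses: d, a, b
typing: the term checks, with type R -> Q
ordered: ✗ — no ordered split (uses run d, a, b)
linear: ✓ — each of b, d, a used exactly once
affine: ✓ — no duplicate uses among b, d, a
relevant: ✓ — none of b, d, a goes unused
unrestricted: ✓ — type-checks (R -> Q) and nothing is barred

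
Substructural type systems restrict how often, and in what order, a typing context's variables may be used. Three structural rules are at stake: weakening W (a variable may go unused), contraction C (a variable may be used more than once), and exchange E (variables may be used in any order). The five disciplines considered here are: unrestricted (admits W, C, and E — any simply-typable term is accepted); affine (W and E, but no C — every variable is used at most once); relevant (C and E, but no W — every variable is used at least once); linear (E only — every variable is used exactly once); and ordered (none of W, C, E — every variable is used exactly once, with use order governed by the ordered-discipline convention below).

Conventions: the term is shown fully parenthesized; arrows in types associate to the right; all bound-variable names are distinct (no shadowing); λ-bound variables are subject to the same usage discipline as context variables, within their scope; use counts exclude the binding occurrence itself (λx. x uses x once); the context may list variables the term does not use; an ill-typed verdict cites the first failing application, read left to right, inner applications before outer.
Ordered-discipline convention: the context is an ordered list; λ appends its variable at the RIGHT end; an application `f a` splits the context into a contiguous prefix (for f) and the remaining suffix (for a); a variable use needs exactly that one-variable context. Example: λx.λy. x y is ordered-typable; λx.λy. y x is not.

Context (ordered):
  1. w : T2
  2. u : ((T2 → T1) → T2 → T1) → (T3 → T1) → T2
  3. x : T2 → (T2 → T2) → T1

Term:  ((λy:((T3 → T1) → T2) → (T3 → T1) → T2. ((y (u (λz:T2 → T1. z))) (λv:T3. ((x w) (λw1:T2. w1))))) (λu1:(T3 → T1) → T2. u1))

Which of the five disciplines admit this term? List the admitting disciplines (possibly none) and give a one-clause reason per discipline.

admitting disciplines: affine, unrestricted
counts: w: 1×, u: 1×, x: 1×, y (bound): 1×, z (bound): 1×, v (bound): 0×, w1 (bound): 1×, u1 (bound): 1×
left-to-right use order: y, u, z, x, w, w1, u1
typing: the term checks, with type T2
ordered: ✗ — needs weakening: v unused
linear: ✗ — needs weakening: v unused
affine: ✓ — none of w, u, x, y, z, v, w1, u1 used more than once
relevant: ✗ — needs weakening: v unused
unrestricted: ✓ — type-checks (T2) and nothing is barred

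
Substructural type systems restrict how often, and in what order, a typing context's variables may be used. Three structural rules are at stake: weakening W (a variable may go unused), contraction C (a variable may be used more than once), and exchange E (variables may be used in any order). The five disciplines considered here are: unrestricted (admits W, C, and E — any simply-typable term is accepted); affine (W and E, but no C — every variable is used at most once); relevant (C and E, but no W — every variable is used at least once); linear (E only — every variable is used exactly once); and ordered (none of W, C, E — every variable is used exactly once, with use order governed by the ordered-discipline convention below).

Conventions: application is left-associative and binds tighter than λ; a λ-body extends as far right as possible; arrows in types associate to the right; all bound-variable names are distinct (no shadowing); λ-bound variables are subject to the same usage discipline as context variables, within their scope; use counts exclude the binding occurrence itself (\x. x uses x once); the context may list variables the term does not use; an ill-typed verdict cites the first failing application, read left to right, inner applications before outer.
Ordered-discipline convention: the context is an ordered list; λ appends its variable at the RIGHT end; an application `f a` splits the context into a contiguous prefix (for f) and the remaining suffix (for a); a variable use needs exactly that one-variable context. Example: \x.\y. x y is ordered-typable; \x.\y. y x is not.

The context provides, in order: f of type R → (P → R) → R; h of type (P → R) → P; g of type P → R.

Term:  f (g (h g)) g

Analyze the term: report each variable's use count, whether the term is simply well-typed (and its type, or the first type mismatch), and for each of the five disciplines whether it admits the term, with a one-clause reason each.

usage: f=1, h=1, g=3
left-to-right use order: f, g, h, g, g
typing: well-typed at R
ordered: ✗ — needs contraction — g ×3
linear: ✗ — needs contraction — g ×3
affine: ✗ — needs contraction — g ×3
relevant: ✓ — at least one use each (f, h, g)
unrestricted: ✓ — well-typed at R; no restrictions here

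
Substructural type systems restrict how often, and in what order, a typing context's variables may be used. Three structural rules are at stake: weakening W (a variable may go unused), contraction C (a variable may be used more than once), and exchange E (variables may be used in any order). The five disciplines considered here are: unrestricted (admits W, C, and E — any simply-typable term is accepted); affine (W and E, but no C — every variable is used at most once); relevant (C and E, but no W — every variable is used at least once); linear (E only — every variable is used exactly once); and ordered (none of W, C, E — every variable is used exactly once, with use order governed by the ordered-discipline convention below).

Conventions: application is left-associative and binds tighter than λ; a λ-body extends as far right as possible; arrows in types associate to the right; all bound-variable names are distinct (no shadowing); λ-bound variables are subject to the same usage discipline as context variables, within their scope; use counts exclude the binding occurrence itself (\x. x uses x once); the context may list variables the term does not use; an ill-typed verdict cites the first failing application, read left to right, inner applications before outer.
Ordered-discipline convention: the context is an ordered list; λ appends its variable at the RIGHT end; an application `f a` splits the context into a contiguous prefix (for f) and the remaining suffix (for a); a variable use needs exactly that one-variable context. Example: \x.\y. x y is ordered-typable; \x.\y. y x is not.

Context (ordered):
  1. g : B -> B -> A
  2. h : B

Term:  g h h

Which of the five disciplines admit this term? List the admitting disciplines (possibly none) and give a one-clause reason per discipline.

accepted by: relevant, unrestricted
use counts: g ×1; h ×2
use order (left to right): g, h, h
typing: well-typed at A
ordered ✗ (needs contraction — h ×2)
linear ✗ (needs contraction — h ×2)
affine ✗ (needs contraction — h ×2)
relevant ✓ (none of g, h goes unused)
unrestricted ✓ (typability at A is all that's needed)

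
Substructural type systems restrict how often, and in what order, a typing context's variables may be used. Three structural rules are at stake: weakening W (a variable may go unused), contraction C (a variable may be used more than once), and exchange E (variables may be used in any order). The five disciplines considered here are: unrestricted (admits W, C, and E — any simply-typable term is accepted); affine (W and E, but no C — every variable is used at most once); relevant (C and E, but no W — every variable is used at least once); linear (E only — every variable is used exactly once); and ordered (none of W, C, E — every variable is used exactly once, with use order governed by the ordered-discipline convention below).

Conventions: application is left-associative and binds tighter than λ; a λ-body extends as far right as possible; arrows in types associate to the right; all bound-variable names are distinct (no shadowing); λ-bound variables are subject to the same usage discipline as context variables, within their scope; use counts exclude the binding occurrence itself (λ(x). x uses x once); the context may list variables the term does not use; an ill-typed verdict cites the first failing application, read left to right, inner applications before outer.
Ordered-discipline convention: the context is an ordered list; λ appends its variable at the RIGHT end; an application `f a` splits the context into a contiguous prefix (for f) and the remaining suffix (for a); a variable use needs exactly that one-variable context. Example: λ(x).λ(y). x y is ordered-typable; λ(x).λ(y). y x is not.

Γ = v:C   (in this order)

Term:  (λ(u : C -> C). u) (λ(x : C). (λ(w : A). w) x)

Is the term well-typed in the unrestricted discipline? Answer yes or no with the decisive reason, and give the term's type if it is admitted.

no — not simply typable
counts: v: 0×; u [bound]: 1×; x [bound]: 1×; w [bound]: 1×
left-to-right use order: u, w, x
typing: ill-typed: an argument C mismatches the expected A
all disciplines: ordered ✗ | linear ✗ | affine ✗ | relevant ✗ | unrestricted ✗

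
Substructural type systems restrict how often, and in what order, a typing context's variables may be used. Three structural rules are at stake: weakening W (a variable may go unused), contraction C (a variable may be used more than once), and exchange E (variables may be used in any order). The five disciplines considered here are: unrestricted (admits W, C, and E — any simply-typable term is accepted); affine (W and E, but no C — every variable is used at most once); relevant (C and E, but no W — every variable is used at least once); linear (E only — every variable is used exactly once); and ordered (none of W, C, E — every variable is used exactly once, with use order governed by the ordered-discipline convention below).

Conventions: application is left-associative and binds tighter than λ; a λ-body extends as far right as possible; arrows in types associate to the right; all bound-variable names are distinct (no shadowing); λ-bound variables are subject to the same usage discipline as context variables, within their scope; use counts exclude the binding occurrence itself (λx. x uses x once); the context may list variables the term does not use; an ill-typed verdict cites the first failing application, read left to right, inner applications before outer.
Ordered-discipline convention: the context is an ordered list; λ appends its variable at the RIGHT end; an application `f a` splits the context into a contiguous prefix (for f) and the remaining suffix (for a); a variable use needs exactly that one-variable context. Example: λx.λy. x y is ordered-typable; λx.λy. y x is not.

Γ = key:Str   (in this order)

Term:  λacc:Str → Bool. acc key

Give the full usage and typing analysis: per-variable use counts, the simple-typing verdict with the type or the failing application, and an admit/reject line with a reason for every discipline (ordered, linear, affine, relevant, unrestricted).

use counts: key=1, acc (bound)=1
use order (left to right): acc, key
typing: ✓ — (Str → Bool) → Bool
ordered: ✗, no contiguous prefix/suffix split fits acc, key
linear: ✓, exactly-once usage across key, acc
affine: ✓, at most one use each (key, acc)
relevant: ✓, none of key, acc goes unused
unrestricted: ✓, well-typed at (Str → Bool) → Bool; no restrictions here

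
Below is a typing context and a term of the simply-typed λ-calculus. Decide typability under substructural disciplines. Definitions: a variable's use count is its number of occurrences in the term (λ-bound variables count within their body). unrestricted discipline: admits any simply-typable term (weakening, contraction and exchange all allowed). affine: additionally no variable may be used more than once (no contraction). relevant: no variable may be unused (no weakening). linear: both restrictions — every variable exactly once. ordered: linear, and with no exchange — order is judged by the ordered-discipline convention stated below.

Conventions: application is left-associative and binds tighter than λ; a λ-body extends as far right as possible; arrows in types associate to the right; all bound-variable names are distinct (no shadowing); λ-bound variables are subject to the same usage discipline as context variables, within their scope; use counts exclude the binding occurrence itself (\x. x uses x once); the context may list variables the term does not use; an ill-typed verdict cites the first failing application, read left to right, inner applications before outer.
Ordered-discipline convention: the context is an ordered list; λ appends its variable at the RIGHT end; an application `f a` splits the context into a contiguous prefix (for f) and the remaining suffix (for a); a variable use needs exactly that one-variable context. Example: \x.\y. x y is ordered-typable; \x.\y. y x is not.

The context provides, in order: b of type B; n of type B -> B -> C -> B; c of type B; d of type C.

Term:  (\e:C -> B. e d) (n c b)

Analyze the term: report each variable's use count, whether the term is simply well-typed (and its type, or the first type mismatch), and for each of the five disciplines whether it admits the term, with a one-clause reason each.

counts: b=1; n=1; c=1; d=1; e (λ-bound)=1
uses in reading order: e, d, n, c, b
typing: well-typed — term : B
ordered: ✗, needs exchange: uses follow e, d, n, c, b
linear: ✓, each of b, n, c, d, e used exactly once
affine: ✓, none of b, n, c, d, e used more than once
relevant: ✓, none of b, n, c, d, e goes unused
unrestricted: ✓, type-checks (B) and nothing is barred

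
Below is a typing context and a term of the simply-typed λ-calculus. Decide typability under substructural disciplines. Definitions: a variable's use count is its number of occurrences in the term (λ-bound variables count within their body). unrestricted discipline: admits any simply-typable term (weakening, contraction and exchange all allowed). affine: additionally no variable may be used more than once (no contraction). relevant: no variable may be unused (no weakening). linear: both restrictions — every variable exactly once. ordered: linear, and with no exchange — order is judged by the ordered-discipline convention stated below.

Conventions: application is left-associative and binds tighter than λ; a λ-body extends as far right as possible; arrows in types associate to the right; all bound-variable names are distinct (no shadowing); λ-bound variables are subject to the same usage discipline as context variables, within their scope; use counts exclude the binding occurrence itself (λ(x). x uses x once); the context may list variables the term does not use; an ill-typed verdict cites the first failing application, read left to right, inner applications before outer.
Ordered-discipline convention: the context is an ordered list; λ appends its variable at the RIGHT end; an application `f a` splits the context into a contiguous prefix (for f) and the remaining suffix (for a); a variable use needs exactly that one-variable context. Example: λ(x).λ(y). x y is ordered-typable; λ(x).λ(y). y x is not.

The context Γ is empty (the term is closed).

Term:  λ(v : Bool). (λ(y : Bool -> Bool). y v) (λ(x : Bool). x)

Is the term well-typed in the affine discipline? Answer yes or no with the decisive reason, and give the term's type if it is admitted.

yes — v, y, x: no repeats, contraction unneeded; term : Bool -> Bool
use counts: v [bound]: 1×, y [bound]: 1×, x [bound]: 1×
use order (left to right): y, v, x
typing: well-typed at Bool -> Bool
summary: ordered ✗; linear ✓; affine ✓; relevant ✓; unrestricted ✓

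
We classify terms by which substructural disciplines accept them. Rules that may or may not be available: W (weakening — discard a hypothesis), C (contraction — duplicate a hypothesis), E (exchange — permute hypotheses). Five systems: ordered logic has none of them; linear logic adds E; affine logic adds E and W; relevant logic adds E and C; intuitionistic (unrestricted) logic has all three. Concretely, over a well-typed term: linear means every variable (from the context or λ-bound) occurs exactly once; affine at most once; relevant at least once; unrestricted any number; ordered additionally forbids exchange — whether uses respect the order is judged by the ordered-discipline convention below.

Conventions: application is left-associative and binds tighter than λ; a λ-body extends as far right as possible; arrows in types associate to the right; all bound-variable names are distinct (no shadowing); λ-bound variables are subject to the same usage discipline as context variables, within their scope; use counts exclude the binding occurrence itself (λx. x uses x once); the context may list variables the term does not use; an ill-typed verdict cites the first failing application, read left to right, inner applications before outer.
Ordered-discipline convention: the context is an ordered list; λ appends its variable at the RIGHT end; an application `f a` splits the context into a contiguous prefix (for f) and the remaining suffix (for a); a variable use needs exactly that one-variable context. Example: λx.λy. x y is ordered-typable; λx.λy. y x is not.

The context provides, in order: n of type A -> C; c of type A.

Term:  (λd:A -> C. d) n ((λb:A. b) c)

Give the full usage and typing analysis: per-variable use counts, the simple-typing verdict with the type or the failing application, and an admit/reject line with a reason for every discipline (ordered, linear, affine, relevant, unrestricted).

use counts: n: 1×, c: 1×, d [bound]: 1×, b [bound]: 1×
uses in reading order: d, n, b, c
typing: the term checks, with type C
ordered ✓ (n, c, d, b once each; derivable with no W/C/E)
linear ✓ (single use per variable (n, c, d, b))
affine ✓ (no duplicate uses among n, c, d, b)
relevant ✓ (at least one use each (n, c, d, b))
unrestricted ✓ (well-typed at C; no restrictions here)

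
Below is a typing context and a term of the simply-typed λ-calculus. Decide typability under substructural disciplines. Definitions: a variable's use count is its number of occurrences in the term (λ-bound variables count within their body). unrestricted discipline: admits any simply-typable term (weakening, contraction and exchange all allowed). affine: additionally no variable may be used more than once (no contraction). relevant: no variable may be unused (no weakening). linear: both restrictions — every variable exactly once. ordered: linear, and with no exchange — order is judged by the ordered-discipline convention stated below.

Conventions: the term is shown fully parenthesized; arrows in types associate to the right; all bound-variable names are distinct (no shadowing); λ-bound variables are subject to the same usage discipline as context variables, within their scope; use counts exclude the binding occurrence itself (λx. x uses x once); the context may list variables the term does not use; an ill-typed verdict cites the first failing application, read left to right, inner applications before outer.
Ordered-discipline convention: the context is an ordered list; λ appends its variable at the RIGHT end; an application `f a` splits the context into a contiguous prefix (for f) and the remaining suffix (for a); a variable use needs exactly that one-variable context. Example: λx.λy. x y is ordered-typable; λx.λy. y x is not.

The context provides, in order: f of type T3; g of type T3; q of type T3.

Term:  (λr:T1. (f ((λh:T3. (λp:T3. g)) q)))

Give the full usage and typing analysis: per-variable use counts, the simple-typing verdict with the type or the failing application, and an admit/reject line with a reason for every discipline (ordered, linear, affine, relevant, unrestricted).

variable uses: f: 1, g: 1, q: 1, r [bound]: 0, h [bound]: 0, p [bound]: 0
uses in reading order: f, g, q
typing: ill-typed: non-function type T3 applied to an argument
ordered: ✗ — a type mismatch blocks all five
linear: ✗ — the type mismatch rejects it
affine: ✗ — not simply typable
relevant: ✗ — fails simple typing
unrestricted: ✗ — a type mismatch blocks all five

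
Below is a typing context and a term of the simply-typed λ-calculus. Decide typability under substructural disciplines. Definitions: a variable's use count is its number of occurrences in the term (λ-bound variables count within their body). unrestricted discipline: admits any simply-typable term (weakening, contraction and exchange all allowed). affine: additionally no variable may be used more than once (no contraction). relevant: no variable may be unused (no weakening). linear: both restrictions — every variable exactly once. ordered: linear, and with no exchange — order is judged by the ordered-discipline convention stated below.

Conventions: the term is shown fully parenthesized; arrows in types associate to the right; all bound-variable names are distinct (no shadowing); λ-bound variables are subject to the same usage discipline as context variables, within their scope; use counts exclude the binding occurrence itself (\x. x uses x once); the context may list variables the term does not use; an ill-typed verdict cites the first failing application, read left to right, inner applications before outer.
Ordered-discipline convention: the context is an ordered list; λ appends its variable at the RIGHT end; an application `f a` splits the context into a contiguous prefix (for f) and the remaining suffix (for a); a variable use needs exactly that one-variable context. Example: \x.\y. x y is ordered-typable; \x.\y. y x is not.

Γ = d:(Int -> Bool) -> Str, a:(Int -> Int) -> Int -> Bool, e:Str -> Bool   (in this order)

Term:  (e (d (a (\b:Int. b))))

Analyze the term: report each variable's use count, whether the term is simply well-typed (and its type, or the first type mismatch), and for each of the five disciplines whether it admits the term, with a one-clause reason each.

usage: d: 1×; a: 1×; e: 1×; b (λ-bound): 1×
uses in reading order: e, d, a, b
typing: well-typed — term : Bool
ordered: ✗, needs exchange: uses follow e, d, a, b
linear: ✓, d, a, e, b: one use apiece
affine: ✓, no duplicate uses among d, a, e, b
relevant: ✓, at least one use each (d, a, e, b)
unrestricted: ✓, well-typed at Bool; no restrictions here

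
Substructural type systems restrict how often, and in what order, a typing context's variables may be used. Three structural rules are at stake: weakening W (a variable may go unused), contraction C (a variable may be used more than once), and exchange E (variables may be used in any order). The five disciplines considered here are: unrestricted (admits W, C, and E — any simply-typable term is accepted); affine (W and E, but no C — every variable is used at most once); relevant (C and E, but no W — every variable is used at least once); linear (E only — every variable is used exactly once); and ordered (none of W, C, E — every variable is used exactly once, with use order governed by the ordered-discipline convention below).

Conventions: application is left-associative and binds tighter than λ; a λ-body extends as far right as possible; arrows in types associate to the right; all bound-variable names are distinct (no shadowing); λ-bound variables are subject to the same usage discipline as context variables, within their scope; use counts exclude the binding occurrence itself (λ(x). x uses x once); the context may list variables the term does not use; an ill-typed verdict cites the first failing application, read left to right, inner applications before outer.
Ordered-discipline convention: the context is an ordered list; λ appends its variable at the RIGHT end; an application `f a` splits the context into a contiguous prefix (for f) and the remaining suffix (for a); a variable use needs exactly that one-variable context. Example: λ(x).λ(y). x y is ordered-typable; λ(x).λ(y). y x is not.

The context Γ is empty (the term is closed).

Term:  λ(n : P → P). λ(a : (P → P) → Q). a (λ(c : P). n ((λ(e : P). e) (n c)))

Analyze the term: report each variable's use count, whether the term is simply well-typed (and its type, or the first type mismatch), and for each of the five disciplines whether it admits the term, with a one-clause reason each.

use counts: n (bound): 2×; a (bound): 1×; c (bound): 1×; e (bound): 1×
uses in reading order: a, n, e, n, c
typing: the term checks, with type (P → P) → ((P → P) → Q) → Q
ordered: ✗ — uses contraction: n ×2
linear: ✗ — uses contraction: n ×2
affine: ✗ — uses contraction: n ×2
relevant: ✓ — n, a, c, e: all used, weakening unneeded
unrestricted: ✓ — simply typable at (P → P) → ((P → P) → Q) → Q; W, C, E all held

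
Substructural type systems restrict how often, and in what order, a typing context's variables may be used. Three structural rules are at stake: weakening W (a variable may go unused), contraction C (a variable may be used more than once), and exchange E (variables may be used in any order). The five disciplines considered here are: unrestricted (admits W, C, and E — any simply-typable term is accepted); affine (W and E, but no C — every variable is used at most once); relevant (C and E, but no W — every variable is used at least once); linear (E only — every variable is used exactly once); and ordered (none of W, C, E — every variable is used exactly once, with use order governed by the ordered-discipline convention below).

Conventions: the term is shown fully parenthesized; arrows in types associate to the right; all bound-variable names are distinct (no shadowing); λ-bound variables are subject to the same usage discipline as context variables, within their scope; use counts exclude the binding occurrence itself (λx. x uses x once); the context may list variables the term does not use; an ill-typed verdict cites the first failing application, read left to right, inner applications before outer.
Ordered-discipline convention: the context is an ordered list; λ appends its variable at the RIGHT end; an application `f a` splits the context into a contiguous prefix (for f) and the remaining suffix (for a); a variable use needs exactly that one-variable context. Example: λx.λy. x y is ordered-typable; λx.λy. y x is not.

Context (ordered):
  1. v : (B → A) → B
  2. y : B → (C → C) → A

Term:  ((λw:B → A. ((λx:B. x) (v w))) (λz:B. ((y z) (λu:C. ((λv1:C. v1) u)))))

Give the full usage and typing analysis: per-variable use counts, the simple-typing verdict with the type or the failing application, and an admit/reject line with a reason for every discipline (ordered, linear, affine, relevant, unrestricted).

variable uses: v ×1; y ×1; w [bound] ×1; x [bound] ×1; z [bound] ×1; u [bound] ×1; v1 [bound] ×1
uses in reading order: x, v, w, y, z, v1, u
typing: well-typed at B
ordered: ✓, single-use (v, y, w, x, z, u, v1), ordered derivation ok
linear: ✓, exactly-once usage across v, y, w, x, z, u, v1
affine: ✓, at most one use each (v, y, w, x, z, u, v1)
relevant: ✓, v, y, w, x, z, u, v1: all used, weakening unneeded
unrestricted: ✓, well-typed at B; no restrictions here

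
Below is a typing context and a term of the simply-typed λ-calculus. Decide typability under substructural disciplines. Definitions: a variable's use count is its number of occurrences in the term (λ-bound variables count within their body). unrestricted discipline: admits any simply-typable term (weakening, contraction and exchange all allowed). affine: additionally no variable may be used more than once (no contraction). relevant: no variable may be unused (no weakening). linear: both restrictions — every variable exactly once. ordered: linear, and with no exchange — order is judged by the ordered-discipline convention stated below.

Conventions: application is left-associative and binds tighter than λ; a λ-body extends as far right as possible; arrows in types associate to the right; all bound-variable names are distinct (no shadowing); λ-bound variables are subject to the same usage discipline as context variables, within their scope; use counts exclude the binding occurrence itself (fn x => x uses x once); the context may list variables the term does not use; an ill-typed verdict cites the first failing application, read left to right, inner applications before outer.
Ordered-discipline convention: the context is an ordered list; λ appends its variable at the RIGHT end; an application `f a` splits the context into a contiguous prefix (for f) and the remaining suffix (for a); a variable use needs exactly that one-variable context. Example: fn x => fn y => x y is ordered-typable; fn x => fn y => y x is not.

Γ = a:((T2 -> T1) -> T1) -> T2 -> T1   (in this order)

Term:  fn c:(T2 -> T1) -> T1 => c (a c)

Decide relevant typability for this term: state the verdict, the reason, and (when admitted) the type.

yes — none of a, c goes unused; term : ((T2 -> T1) -> T1) -> T1
variable uses: a: 1×, c [bound]: 2×
uses in reading order: c, a, c
typing: well-typed — term : ((T2 -> T1) -> T1) -> T1
all disciplines: ordered ✗; linear ✗; affine ✗; relevant ✓; unrestricted ✓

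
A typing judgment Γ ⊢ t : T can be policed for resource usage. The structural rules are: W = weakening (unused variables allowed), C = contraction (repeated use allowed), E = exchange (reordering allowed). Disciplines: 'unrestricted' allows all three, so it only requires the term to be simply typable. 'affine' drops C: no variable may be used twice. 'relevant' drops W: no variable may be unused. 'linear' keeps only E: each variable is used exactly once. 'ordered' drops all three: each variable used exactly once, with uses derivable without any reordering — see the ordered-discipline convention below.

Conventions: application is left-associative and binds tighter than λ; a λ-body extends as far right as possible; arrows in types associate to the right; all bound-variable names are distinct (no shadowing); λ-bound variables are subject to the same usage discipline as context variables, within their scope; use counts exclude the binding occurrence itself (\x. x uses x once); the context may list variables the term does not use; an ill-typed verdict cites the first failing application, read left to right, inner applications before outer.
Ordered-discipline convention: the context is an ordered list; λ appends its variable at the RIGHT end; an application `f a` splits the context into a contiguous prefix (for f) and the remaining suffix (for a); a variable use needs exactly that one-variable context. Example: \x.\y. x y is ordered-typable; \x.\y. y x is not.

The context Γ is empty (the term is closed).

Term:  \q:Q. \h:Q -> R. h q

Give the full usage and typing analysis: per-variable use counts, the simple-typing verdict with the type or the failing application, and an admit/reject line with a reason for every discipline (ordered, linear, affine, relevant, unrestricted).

usage: q (λ-bound)=1, h (λ-bound)=1
order of uses: h, q
typing: well-typed at Q -> (Q -> R) -> R
ordered ✗ (needs exchange: uses follow h, q)
linear ✓ (q, h: one use apiece)
affine ✓ (at most one use each (q, h))
relevant ✓ (every one of q, h appears)
unrestricted ✓ (well-typed at Q -> (Q -> R) -> R; no restrictions here)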